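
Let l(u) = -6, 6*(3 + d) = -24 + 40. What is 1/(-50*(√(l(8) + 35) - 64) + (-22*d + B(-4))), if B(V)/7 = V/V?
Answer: 28929/92334949 + 450*√29/92334949 ≈ 0.00033955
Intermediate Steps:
d = -⅓ (d = -3 + (-24 + 40)/6 = -3 + (⅙)*16 = -3 + 8/3 = -⅓ ≈ -0.33333)
B(V) = 7 (B(V) = 7*(V/V) = 7*1 = 7)
1/(-50*(√(l(8) + 35) - 64) + (-22*d + B(-4))) = 1/(-50*(√(-6 + 35) - 64) + (-22*(-⅓) + 7)) = 1/(-50*(√29 - 64) + (22/3 + 7)) = 1/(-50*(-64 + √29) + 43/3) = 1/((3200 - 50*√29) + 43/3) = 1/(9643/3 - 50*√29)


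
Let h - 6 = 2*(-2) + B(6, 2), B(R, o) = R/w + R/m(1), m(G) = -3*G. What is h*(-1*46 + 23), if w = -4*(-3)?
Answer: -23/2 ≈ -11.500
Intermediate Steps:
w = 12
B(R, o) = -R/4 (B(R, o) = R/12 + R/((-3*1)) = R*(1/12) + R/(-3) = R/12 + R*(-⅓) = R/12 - R/3 = -R/4)
h = ½ (h = 6 + (2*(-2) - ¼*6) = 6 + (-4 - 3/2) = 6 - 11/2 = ½ ≈ 0.50000)
h*(-1*46 + 23) = (-1*46 + 23)/2 = (-46 + 23)/2 = (½)*(-23) = -23/2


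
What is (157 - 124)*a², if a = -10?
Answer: 3300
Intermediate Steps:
(157 - 124)*a² = (157 - 124)*(-10)² = 33*100 = 3300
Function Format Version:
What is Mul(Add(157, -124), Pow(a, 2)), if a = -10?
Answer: 3300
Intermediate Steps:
Mul(Add(157, -124), Pow(a, 2)) = Mul(Add(157, -124), Pow(-10, 2)) = Mul(33, 100) = 3300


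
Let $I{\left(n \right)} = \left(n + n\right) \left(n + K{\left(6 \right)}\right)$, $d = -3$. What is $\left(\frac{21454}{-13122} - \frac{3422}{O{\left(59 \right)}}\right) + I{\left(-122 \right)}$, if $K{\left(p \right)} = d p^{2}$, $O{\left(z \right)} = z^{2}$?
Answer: $\frac{21722982449}{387099} \approx 56117.0$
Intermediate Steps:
$K{\left(p \right)} = - 3 p^{2}$
$I{\left(n \right)} = 2 n \left(-108 + n\right)$ ($I{\left(n \right)} = \left(n + n\right) \left(n - 3 \cdot 6^{2}\right) = 2 n \left(n - 108\right) = 2 n \left(-108 + n\right)$)
$\left(\frac{21454}{-13122} - \frac{3422}{O{\left(59 \right)}}\right) + I{\left(-122 \right)} = \left(\frac{21454}{-13122} - \frac{3422}{59^{2}}\right) + 2 \left(-122\right) \left(-108 - 122\right) = \left(21454 \left(- \frac{1}{13122}\right) - \frac{3422}{3481}\right) + 2 \left(-122\right) \left(-230\right) = \left(- \frac{10727}{6561} - \frac{58}{59}\right) + 56120 = - \frac{1013431}{387099} + 56120 = \frac{21722982449}{387099}$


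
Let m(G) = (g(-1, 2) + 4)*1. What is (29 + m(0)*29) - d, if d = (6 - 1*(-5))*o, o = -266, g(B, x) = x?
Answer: 3129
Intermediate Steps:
m(G) = 6 (m(G) = (2 + 4)*1 = 6*1 = 6)
d = -2926 (d = (6 - 1*(-5))*(-266) = (6 + 5)*(-266) = 11*(-266) = -2926)
(29 + m(0)*29) - d = (29 + 6*29) - 1*(-2926) = (29 + 174) + 2926 = 203 + 2926 = 3129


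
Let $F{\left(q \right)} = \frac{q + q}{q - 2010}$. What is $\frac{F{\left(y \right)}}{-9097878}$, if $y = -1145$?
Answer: $- \frac{229}{2870380509} \approx -7.978 \cdot 10^{-8}$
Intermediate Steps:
$F{\left(q \right)} = \frac{2 q}{-2010 + q}$
$\frac{F{\left(y \right)}}{-9097878} = \frac{2 \left(-1145\right) \frac{1}{-2010 - 1145}}{-9097878} = 2 \left(-1145\right) \frac{1}{-3155} \left(- \frac{1}{9097878}\right) = 2 \left(-1145\right) \left(- \frac{1}{3155}\right) \left(- \frac{1}{9097878}\right) = \frac{458}{631} \left(- \frac{1}{9097878}\right) = - \frac{229}{2870380509}$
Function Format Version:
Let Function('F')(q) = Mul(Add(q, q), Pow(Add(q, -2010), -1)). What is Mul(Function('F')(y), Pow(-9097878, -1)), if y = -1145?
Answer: Rational(-229, 2870380509) ≈ -7.9780e-8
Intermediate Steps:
Function('F')(q) = Mul(2, q, Pow(Add(-2010, q), -1)) (Function('F')(q) = Mul(Mul(2, q), Pow(Add(-2010, q), -1)) = Mul(2, q, Pow(Add(-2010, q), -1)))
Mul(Function('F')(y), Pow(-9097878, -1)) = Mul(Mul(2, -1145, Pow(Add(-2010, -1145), -1)), Pow(-9097878, -1)) = Mul(Mul(2, -1145, Pow(-3155, -1)), Rational(-1, 9097878)) = Mul(Mul(2, -1145, Rational(-1, 3155)), Rational(-1, 9097878)) = Mul(Rational(458, 631), Rational(-1, 9097878)) = Rational(-229, 2870380509)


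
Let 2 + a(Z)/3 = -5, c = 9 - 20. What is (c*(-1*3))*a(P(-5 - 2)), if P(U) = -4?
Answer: -693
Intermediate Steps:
c = -11
a(Z) = -21 (a(Z) = -6 + 3*(-5) = -6 - 15 = -21)
(c*(-1*3))*a(P(-5 - 2)) = -(-11)*3*(-21) = -11*(-3)*(-21) = 33*(-21) = -693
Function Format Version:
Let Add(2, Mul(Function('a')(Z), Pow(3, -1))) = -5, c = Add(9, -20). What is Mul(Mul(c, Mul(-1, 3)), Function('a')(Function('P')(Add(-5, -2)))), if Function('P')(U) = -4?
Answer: -693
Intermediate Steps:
c = -11
Function('a')(Z) = -21 (Function('a')(Z) = Add(-6, Mul(3, -5)) = Add(-6, -15) = -21)
Mul(Mul(c, Mul(-1, 3)), Function('a')(Function('P')(Add(-5, -2)))) = Mul(Mul(-11, Mul(-1, 3)), -21) = Mul(Mul(-11, -3), -21) = Mul(33, -21) = -693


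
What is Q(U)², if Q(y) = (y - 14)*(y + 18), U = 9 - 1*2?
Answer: 30625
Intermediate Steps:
U = 7 (U = 9 - 2 = 7)
Q(y) = (-14 + y)*(18 + y)
Q(U)² = (-252 + 7² + 4*7)² = (-252 + 49 + 28)² = (-175)² = 30625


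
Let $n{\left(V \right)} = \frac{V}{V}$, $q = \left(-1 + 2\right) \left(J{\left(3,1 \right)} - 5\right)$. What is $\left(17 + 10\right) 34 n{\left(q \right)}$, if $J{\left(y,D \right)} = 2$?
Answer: $918$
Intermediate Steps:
$q = -3$ ($q = \left(-1 + 2\right) \left(2 - 5\right) = 1 \left(-3\right) = -3$)
$n{\left(V \right)} = 1$
$\left(17 + 10\right) 34 n{\left(q \right)} = \left(17 + 10\right) 34 \cdot 1 = 27 \cdot 34 \cdot 1 = 918 \cdot 1 = 918$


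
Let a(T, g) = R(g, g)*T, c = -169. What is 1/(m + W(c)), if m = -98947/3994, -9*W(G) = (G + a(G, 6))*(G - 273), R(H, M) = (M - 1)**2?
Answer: -35946/7757829635 ≈ -4.6335e-6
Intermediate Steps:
R(H, M) = (-1 + M)**2
a(T, g) = T*(-1 + g)**2 (a(T, g) = (-1 + g)**2*T = T*(-1 + g)**2)
W(G) = -26*G*(-273 + G)/9 (W(G) = -(G + G*(-1 + 6)**2)*(G - 273)/9 = -(G + G*5**2)*(-273 + G)/9 = -(G + G*25)*(-273 + G)/9 = -(G + 25*G)*(-273 + G)/9 = -26*G*(-273 + G)/9)
m = -98947/3994 (m = -98947*1/3994 = -98947/3994 ≈ -24.774)
1/(m + W(c)) = 1/(-98947/3994 + (26/9)*(-169)*(273 - 1*(-169))) = 1/(-98947/3994 + (26/9)*(-169)*(273 + 169)) = 1/(-98947/3994 + (26/9)*(-169)*442) = 1/(-98947/3994 - 1942148/9) = 1/(-7757829635/35946) = -35946/7757829635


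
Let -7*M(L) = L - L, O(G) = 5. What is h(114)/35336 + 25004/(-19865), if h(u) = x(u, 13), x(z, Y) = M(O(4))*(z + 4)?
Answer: -25004/19865 ≈ -1.2587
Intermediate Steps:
M(L) = 0 (M(L) = -(L - L)/7 = -1/7*0 = 0)
x(z, Y) = 0 (x(z, Y) = 0*(z + 4) = 0*(4 + z) = 0)
h(u) = 0
h(114)/35336 + 25004/(-19865) = 0/35336 + 25004/(-19865) = 0*(1/35336) + 25004*(-1/19865) = 0 - 25004/19865 = -25004/19865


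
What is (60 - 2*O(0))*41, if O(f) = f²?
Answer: 2460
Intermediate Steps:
(60 - 2*O(0))*41 = (60 - 2*0²)*41 = (60 - 2*0)*41 = (60 + 0)*41 = 60*41 = 2460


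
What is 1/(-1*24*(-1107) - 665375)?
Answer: -1/638807 ≈ -1.5654e-6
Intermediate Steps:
1/(-1*24*(-1107) - 665375) = 1/(-24*(-1107) - 665375) = 1/(26568 - 665375) = 1/(-638807) = -1/638807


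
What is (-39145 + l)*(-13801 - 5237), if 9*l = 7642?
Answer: 2187231398/3 ≈ 7.2908e+8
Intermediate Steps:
l = 7642/9 (l = (⅑)*7642 = 7642/9 ≈ 849.11)
(-39145 + l)*(-13801 - 5237) = (-39145 + 7642/9)*(-13801 - 5237) = -344663/9*(-19038) = 2187231398/3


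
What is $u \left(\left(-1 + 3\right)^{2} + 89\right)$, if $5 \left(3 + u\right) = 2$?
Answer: $- \frac{1209}{5} \approx -241.8$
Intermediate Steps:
$u = - \frac{13}{5}$ ($u = -3 + \frac{1}{5} \cdot 2 = -3 + \frac{2}{5} = - \frac{13}{5} \approx -2.6$)
$u \left(\left(-1 + 3\right)^{2} + 89\right) = - \frac{13 \left(\left(-1 + 3\right)^{2} + 89\right)}{5} = - \frac{13 \left(2^{2} + 89\right)}{5} = - \frac{13 \left(4 + 89\right)}{5} = \left(- \frac{13}{5}\right) 93 = - \frac{1209}{5}$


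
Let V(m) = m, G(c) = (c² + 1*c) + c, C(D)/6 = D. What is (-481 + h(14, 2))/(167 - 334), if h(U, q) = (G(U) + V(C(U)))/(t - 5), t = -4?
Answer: 4637/1503 ≈ 3.0852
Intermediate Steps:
C(D) = 6*D
G(c) = c² + 2*c (G(c) = (c² + c) + c = (c + c²) + c = c² + 2*c)
h(U, q) = -2*U/3 - U*(2 + U)/9 (h(U, q) = (U*(2 + U) + 6*U)/(-4 - 5) = (6*U + U*(2 + U))/(-9) = (6*U + U*(2 + U))*(-⅑) = -2*U/3 - U*(2 + U)/9)
(-481 + h(14, 2))/(167 - 334) = (-481 + (⅑)*14*(-8 - 1*14))/(167 - 334) = (-481 + (⅑)*14*(-8 - 14))/(-167) = (-481 + (⅑)*14*(-22))*(-1/167) = (-481 - 308/9)*(-1/167) = -4637/9*(-1/167) = 4637/1503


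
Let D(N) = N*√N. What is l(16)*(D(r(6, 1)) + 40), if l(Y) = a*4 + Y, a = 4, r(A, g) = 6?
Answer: 1280 + 192*√6 ≈ 1750.3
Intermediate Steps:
D(N) = N^(3/2)
l(Y) = 16 + Y (l(Y) = 4*4 + Y = 16 + Y)
l(16)*(D(r(6, 1)) + 40) = (16 + 16)*(6^(3/2) + 40) = 32*(6*√6 + 40) = 32*(40 + 6*√6) = 1280 + 192*√6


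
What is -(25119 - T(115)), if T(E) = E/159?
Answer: -3993806/159 ≈ -25118.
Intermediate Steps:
T(E) = E/159 (T(E) = E*(1/159) = E/159)
-(25119 - T(115)) = -(25119 - 115/159) = -1*3993806/159 = -3993806/159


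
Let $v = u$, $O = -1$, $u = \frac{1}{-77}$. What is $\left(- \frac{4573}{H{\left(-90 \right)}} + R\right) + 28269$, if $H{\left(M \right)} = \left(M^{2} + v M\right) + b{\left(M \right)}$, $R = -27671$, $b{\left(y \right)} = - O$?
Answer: $\frac{372720345}{623867} \approx 597.44$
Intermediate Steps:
$u = - \frac{1}{77} \approx -0.012987$
$b{\left(y \right)} = 1$ ($b{\left(y \right)} = \left(-1\right) \left(-1\right) = 1$)
$v = - \frac{1}{77} \approx -0.012987$
$H{\left(M \right)} = 1 + M^{2} - \frac{M}{77}$ ($H{\left(M \right)} = \left(M^{2} - \frac{M}{77}\right) + 1 = 1 + M^{2} - \frac{M}{77}$)
$\left(- \frac{4573}{H{\left(-90 \right)}} + R\right) + 28269 = \left(- \frac{4573}{1 + \left(-90\right)^{2} - - \frac{90}{77}} - 27671\right) + 28269 = \left(- \frac{4573}{1 + 8100 + \frac{90}{77}} - 27671\right) + 28269 = \left(- \frac{4573}{\frac{623867}{77}} - 27671\right) + 28269 = \left(\left(-4573\right) \frac{77}{623867} - 27671\right) + 28269 = \left(- \frac{352121}{623867} - 27671\right) + 28269 = - \frac{17263375878}{623867} + 28269 = \frac{372720345}{623867}$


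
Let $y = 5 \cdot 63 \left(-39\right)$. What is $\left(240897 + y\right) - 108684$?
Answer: $119928$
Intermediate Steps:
$y = -12285$ ($y = 315 \left(-39\right) = -12285$)
$\left(240897 + y\right) - 108684 = \left(240897 - 12285\right) - 108684 = 228612 - 108684 = 119928$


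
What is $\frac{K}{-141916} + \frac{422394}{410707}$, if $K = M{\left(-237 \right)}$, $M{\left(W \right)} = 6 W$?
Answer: $\frac{30264246129}{29142947306} \approx 1.0385$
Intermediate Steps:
$K = -1422$ ($K = 6 \left(-237\right) = -1422$)
$\frac{K}{-141916} + \frac{422394}{410707} = - \frac{1422}{-141916} + \frac{422394}{410707} = \left(-1422\right) \left(- \frac{1}{141916}\right) + 422394 \cdot \frac{1}{410707} = \frac{711}{70958} + \frac{422394}{410707} = \frac{30264246129}{29142947306}$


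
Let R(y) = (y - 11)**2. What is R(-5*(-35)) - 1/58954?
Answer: 1585626783/58954 ≈ 26896.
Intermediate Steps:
R(y) = (-11 + y)**2
R(-5*(-35)) - 1/58954 = (-11 - 5*(-35))**2 - 1/58954 = (-11 + 175)**2 - 1*1/58954 = 164**2 - 1/58954 = 26896 - 1/58954 = 1585626783/58954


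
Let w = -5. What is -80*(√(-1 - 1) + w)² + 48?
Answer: -1792 + 800*I*√2 ≈ -1792.0 + 1131.4*I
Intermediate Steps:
-80*(√(-1 - 1) + w)² + 48 = -80*(√(-1 - 1) - 5)² + 48 = -80*(√(-2) - 5)² + 48 = -80*(I*√2 - 5)² + 48 = -80*(-5 + I*√2)² + 48 = 48 - 80*(-5 + I*√2)²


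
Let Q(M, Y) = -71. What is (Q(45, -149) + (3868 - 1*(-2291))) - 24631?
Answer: -18543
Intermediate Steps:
(Q(45, -149) + (3868 - 1*(-2291))) - 24631 = (-71 + (3868 - 1*(-2291))) - 24631 = (-71 + (3868 + 2291)) - 24631 = (-71 + 6159) - 24631 = 6088 - 24631 = -18543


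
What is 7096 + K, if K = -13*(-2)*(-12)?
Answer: 6784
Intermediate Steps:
K = -312 (K = 26*(-12) = -312)
7096 + K = 7096 - 312 = 6784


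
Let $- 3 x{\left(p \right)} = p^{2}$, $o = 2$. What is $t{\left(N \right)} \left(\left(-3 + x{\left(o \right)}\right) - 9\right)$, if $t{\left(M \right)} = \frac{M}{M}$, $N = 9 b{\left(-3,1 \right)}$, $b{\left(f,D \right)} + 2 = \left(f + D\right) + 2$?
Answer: $- \frac{40}{3} \approx -13.333$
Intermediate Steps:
$b{\left(f,D \right)} = D + f$ ($b{\left(f,D \right)} = -2 + \left(\left(f + D\right) + 2\right) = -2 + \left(\left(D + f\right) + 2\right) = -2 + \left(2 + D + f\right) = D + f$)
$N = -18$ ($N = 9 \left(1 - 3\right) = 9 \left(-2\right) = -18$)
$x{\left(p \right)} = - \frac{p^{2}}{3}$
$t{\left(M \right)} = 1$
$t{\left(N \right)} \left(\left(-3 + x{\left(o \right)}\right) - 9\right) = 1 \left(\left(-3 - \frac{2^{2}}{3}\right) - 9\right) = 1 \left(\left(-3 - \frac{4}{3}\right) - 9\right) = 1 \left(- \frac{13}{3} - 9\right) = 1 \left(- \frac{40}{3}\right) = - \frac{40}{3}$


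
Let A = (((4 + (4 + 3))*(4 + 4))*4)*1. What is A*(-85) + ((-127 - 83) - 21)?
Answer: -30151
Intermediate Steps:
A = 352 (A = (((4 + 7)*8)*4)*1 = ((11*8)*4)*1 = (88*4)*1 = 352*1 = 352)
A*(-85) + ((-127 - 83) - 21) = 352*(-85) + ((-127 - 83) - 21) = -29920 + (-210 - 21) = -29920 - 231 = -30151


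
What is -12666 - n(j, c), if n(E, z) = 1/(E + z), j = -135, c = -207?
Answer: -4331771/342 ≈ -12666.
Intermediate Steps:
-12666 - n(j, c) = -12666 - 1/(-135 - 207) = -12666 - 1/(-342) = -12666 - 1*(-1/342) = -12666 + 1/342 = -4331771/342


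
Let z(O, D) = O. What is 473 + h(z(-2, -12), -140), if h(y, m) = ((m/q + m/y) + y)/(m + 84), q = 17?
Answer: 56160/119 ≈ 471.93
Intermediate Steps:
h(y, m) = (y + m/17 + m/y)/(84 + m) (h(y, m) = ((m/17 + m/y) + y)/(m + 84) = ((m*(1/17) + m/y) + y)/(84 + m) = ((m/17 + m/y) + y)/(84 + m) = (y + m/17 + m/y)/(84 + m))
473 + h(z(-2, -12), -140) = 473 + (-140 + (-2)² + (1/17)*(-140)*(-2))/((-2)*(84 - 140)) = 473 - ½*(-140 + 4 + 280/17)/(-56) = 473 - ½*(-1/56)*(-2032/17) = 473 - 127/119 = 56160/119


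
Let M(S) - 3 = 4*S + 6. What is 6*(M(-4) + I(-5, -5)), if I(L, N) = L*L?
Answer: 108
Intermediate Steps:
M(S) = 9 + 4*S (M(S) = 3 + (4*S + 6) = 3 + (6 + 4*S) = 9 + 4*S)
I(L, N) = L**2
6*(M(-4) + I(-5, -5)) = 6*((9 + 4*(-4)) + (-5)**2) = 6*((9 - 16) + 25) = 6*(-7 + 25) = 6*18 = 108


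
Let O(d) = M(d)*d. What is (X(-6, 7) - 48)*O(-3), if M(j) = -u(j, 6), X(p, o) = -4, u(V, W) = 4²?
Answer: -2496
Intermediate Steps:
u(V, W) = 16
M(j) = -16 (M(j) = -1*16 = -16)
O(d) = -16*d
(X(-6, 7) - 48)*O(-3) = (-4 - 48)*(-16*(-3)) = -52*48 = -2496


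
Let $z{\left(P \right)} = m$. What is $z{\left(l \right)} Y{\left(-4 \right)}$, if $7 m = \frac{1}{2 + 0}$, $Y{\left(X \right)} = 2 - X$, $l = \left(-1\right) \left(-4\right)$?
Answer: $\frac{3}{7} \approx 0.42857$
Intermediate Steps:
$l = 4$
$m = \frac{1}{14}$ ($m = \frac{1}{7 \left(2 + 0\right)} = \frac{1}{7 \cdot 2} = \frac{1}{7} \cdot \frac{1}{2} = \frac{1}{14} \approx 0.071429$)
$z{\left(P \right)} = \frac{1}{14}$
$z{\left(l \right)} Y{\left(-4 \right)} = \frac{2 - -4}{14} = \frac{2 + 4}{14} = \frac{1}{14} \cdot 6 = \frac{3}{7}$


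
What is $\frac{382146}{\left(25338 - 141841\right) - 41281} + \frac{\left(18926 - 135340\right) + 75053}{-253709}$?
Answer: $- \frac{45213887745}{20015610428} \approx -2.2589$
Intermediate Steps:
$\frac{382146}{\left(25338 - 141841\right) - 41281} + \frac{\left(18926 - 135340\right) + 75053}{-253709} = \frac{382146}{-116503 - 41281} + \left(-116414 + 75053\right) \left(- \frac{1}{253709}\right) = \frac{382146}{-157784} - - \frac{41361}{253709} = 382146 \left(- \frac{1}{157784}\right) + \frac{41361}{253709} = - \frac{191073}{78892} + \frac{41361}{253709} = - \frac{45213887745}{20015610428}$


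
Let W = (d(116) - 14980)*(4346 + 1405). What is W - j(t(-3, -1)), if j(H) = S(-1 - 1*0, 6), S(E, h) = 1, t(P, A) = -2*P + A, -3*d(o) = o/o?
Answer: -86151898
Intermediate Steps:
d(o) = -1/3 (d(o) = -o/(3*o) = -1/3*1 = -1/3)
t(P, A) = A - 2*P
j(H) = 1
W = -86151897 (W = (-1/3 - 14980)*(4346 + 1405) = -44941/3*5751 = -86151897)
W - j(t(-3, -1)) = -86151897 - 1*1 = -86151897 - 1 = -86151898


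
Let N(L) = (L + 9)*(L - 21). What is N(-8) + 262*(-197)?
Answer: -51643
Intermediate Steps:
N(L) = (-21 + L)*(9 + L) (N(L) = (9 + L)*(-21 + L) = (-21 + L)*(9 + L))
N(-8) + 262*(-197) = (-189 + (-8)² - 12*(-8)) + 262*(-197) = (-189 + 64 + 96) - 51614 = -29 - 51614 = -51643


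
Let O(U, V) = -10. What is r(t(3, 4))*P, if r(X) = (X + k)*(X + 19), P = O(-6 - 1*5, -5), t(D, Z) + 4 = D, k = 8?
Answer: -1260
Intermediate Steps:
t(D, Z) = -4 + D
P = -10
r(X) = (8 + X)*(19 + X) (r(X) = (X + 8)*(X + 19) = (8 + X)*(19 + X))
r(t(3, 4))*P = (152 + (-4 + 3)**2 + 27*(-4 + 3))*(-10) = (152 + (-1)**2 + 27*(-1))*(-10) = (152 + 1 - 27)*(-10) = 126*(-10) = -1260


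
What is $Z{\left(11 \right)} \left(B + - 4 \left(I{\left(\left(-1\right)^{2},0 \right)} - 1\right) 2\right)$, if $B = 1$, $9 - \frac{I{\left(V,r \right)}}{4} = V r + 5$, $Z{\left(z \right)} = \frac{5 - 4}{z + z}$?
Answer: $- \frac{119}{22} \approx -5.4091$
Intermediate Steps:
$Z{\left(z \right)} = \frac{1}{2 z}$ ($Z{\left(z \right)} = 1 \frac{1}{2 z} = \frac{1}{2 z}$)
$I{\left(V,r \right)} = 16 - 4 V r$ ($I{\left(V,r \right)} = 36 - 4 \left(V r + 5\right) = 36 - 4 \left(5 + V r\right) = 36 - \left(20 + 4 V r\right) = 16 - 4 V r$)
$Z{\left(11 \right)} \left(B + - 4 \left(I{\left(\left(-1\right)^{2},0 \right)} - 1\right) 2\right) = \frac{1}{2 \cdot 11} \left(1 + - 4 \left(\left(16 - 4 \left(-1\right)^{2} \cdot 0\right) - 1\right) 2\right) = \frac{1}{2} \cdot \frac{1}{11} \left(1 + - 4 \left(\left(16 - 4 \cdot 0\right) - 1\right) 2\right) = \frac{1 + - 4 \left(\left(16 + 0\right) - 1\right) 2}{22} = \frac{1 + - 4 \left(16 - 1\right) 2}{22} = \frac{1 + \left(-4\right) 15 \cdot 2}{22} = \frac{1 - 120}{22} = \frac{1}{22} \left(-119\right) = - \frac{119}{22}$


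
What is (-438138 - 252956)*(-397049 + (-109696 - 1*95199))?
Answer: 415999886736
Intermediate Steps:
(-438138 - 252956)*(-397049 + (-109696 - 1*95199)) = -691094*(-397049 + (-109696 - 95199)) = -691094*(-397049 - 204895) = -691094*(-601944) = 415999886736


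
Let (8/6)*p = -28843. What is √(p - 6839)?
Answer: I*√113885/2 ≈ 168.73*I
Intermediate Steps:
p = -86529/4 (p = (¾)*(-28843) = -86529/4 ≈ -21632.)
√(p - 6839) = √(-86529/4 - 6839) = √(-113885/4) = I*√113885/2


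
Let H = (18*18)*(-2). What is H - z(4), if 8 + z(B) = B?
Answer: -644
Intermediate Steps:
z(B) = -8 + B
H = -648 (H = 324*(-2) = -648)
H - z(4) = -648 - (-8 + 4) = -648 - 1*(-4) = -648 + 4 = -644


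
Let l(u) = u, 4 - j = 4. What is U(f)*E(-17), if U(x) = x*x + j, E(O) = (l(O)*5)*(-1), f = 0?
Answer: 0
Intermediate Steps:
j = 0 (j = 4 - 1*4 = 4 - 4 = 0)
E(O) = -5*O (E(O) = (O*5)*(-1) = (5*O)*(-1) = -5*O)
U(x) = x² (U(x) = x*x + 0 = x² + 0 = x²)
U(f)*E(-17) = 0²*(-5*(-17)) = 0*85 = 0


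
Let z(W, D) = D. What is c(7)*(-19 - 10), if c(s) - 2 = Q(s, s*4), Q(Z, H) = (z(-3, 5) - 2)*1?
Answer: -145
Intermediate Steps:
Q(Z, H) = 3 (Q(Z, H) = (5 - 2)*1 = 3*1 = 3)
c(s) = 5 (c(s) = 2 + 3 = 5)
c(7)*(-19 - 10) = 5*(-19 - 10) = 5*(-29) = -145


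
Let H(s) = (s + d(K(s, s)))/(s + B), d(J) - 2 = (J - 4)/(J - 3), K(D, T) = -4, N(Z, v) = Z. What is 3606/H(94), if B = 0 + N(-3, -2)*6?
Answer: 239799/85 ≈ 2821.2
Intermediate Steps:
B = -18 (B = 0 - 3*6 = 0 - 18 = -18)
d(J) = 2 + (-4 + J)/(-3 + J) (d(J) = 2 + (J - 4)/(J - 3) = 2 + (-4 + J)/(-3 + J))
H(s) = (22/7 + s)/(-18 + s) (H(s) = (s + (-10 + 3*(-4))/(-3 - 4))/(s - 18) = (s + (-10 - 12)/(-7))/(-18 + s) = (s - ⅐*(-22))/(-18 + s) = (s + 22/7)/(-18 + s) = (22/7 + s)/(-18 + s))
3606/H(94) = 3606/(((22/7 + 94)/(-18 + 94))) = 3606/(((680/7)/76)) = 3606/(((1/76)*(680/7))) = 3606/(170/133) = 3606*(133/170) = 239799/85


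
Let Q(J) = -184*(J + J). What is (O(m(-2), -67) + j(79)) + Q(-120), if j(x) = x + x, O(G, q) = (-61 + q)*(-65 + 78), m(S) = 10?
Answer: 42654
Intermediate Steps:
Q(J) = -368*J
O(G, q) = -793 + 13*q (O(G, q) = (-61 + q)*13 = -793 + 13*q)
j(x) = 2*x
(O(m(-2), -67) + j(79)) + Q(-120) = ((-793 + 13*(-67)) + 2*79) - 368*(-120) = ((-793 - 871) + 158) + 44160 = (-1664 + 158) + 44160 = -1506 + 44160 = 42654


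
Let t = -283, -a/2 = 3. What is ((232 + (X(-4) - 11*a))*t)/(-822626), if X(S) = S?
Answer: 5943/58759 ≈ 0.10114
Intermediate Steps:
a = -6 (a = -2*3 = -6)
((232 + (X(-4) - 11*a))*t)/(-822626) = ((232 + (-4 - 11*(-6)))*(-283))/(-822626) = ((232 + (-4 + 66))*(-283))*(-1/822626) = ((232 + 62)*(-283))*(-1/822626) = (294*(-283))*(-1/822626) = -83202*(-1/822626) = 5943/58759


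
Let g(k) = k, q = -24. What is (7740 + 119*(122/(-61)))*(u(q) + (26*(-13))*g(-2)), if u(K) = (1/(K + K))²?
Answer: 5842201255/1152 ≈ 5.0714e+6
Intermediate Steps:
u(K) = 1/(4*K²) (u(K) = (1/(2*K))² = 1/(4*K²))
(7740 + 119*(122/(-61)))*(u(q) + (26*(-13))*g(-2)) = (7740 + 119*(122/(-61)))*((¼)/(-24)² + (26*(-13))*(-2)) = (7740 + 119*(122*(-1/61)))*((¼)*(1/576) - 338*(-2)) = (7740 + 119*(-2))*(1/2304 + 676) = (7740 - 238)*(1557505/2304) = 7502*(1557505/2304) = 5842201255/1152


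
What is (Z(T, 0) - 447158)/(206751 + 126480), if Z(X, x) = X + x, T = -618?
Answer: -447776/333231 ≈ -1.3437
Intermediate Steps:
(Z(T, 0) - 447158)/(206751 + 126480) = ((-618 + 0) - 447158)/(206751 + 126480) = (-618 - 447158)/333231 = -447776*1/333231 = -447776/333231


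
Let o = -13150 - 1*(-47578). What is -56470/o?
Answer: -28235/17214 ≈ -1.6402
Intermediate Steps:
o = 34428 (o = -13150 + 47578 = 34428)
-56470/o = -56470/34428 = -56470*1/34428 = -28235/17214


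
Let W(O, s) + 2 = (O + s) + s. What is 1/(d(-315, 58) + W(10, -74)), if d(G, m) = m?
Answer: -1/82 ≈ -0.012195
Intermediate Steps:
W(O, s) = -2 + O + 2*s (W(O, s) = -2 + ((O + s) + s) = -2 + (O + 2*s) = -2 + O + 2*s)
1/(d(-315, 58) + W(10, -74)) = 1/(58 + (-2 + 10 + 2*(-74))) = 1/(58 + (-2 + 10 - 148)) = 1/(58 - 140) = 1/(-82) = -1/82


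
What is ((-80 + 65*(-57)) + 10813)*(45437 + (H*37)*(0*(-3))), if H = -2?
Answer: 319331236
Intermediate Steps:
((-80 + 65*(-57)) + 10813)*(45437 + (H*37)*(0*(-3))) = ((-80 + 65*(-57)) + 10813)*(45437 + (-2*37)*(0*(-3))) = ((-80 - 3705) + 10813)*(45437 - 74*0) = (-3785 + 10813)*(45437 + 0) = 7028*45437 = 319331236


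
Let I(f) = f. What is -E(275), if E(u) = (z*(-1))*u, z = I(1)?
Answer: 275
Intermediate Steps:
z = 1
E(u) = -u (E(u) = (1*(-1))*u = -u)
-E(275) = -(-1)*275 = -1*(-275) = 275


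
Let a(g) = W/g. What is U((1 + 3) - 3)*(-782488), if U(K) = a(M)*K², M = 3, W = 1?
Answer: -782488/3 ≈ -2.6083e+5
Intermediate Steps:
a(g) = 1/g
U(K) = K²/3
U((1 + 3) - 3)*(-782488) = (((1 + 3) - 3)²/3)*(-782488) = ((4 - 3)²/3)*(-782488) = ((⅓)*1²)*(-782488) = ((⅓)*1)*(-782488) = (⅓)*(-782488) = -782488/3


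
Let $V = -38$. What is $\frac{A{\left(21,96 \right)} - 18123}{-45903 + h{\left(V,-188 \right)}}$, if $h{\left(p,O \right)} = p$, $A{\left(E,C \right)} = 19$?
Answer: $\frac{18104}{45941} \approx 0.39407$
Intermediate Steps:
$\frac{A{\left(21,96 \right)} - 18123}{-45903 + h{\left(V,-188 \right)}} = \frac{19 - 18123}{-45903 - 38} = - \frac{18104}{-45941} = \left(-18104\right) \left(- \frac{1}{45941}\right) = \frac{18104}{45941}$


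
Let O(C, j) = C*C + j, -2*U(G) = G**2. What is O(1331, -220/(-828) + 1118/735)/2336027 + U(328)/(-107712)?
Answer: 18576607211171/14769460626690 ≈ 1.2578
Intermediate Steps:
U(G) = -G**2/2
O(C, j) = j + C**2 (O(C, j) = C**2 + j = j + C**2)
O(1331, -220/(-828) + 1118/735)/2336027 + U(328)/(-107712) = ((-220/(-828) + 1118/735) + 1331**2)/2336027 - 1/2*328**2/(-107712) = ((-220*(-1/828) + 1118*(1/735)) + 1771561)*(1/2336027) - 1/2*107584*(-1/107712) = ((55/207 + 1118/735) + 1771561)*(1/2336027) - 53792*(-1/107712) = (90617/50715 + 1771561)*(1/2336027) + 1681/3366 = (89844806732/50715)*(1/2336027) + 1681/3366 = 89844806732/118471609305 + 1681/3366 = 18576607211171/14769460626690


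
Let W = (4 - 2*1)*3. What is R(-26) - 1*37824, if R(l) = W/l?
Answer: -491715/13 ≈ -37824.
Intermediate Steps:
W = 6 (W = (4 - 2)*3 = 2*3 = 6)
R(l) = 6/l
R(-26) - 1*37824 = 6/(-26) - 1*37824 = 6*(-1/26) - 37824 = -3/13 - 37824 = -491715/13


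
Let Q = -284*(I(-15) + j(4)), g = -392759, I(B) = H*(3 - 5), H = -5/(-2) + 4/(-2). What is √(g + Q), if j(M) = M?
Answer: I*√393611 ≈ 627.38*I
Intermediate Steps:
H = ½ (H = -5*(-½) + 4*(-½) = 5/2 - 2 = ½ ≈ 0.50000)
I(B) = -1 (I(B) = (3 - 5)/2 = (½)*(-2) = -1)
Q = -852 (Q = -284*(-1 + 4) = -284*3 = -852)
√(g + Q) = √(-392759 - 852) = √(-393611) = I*√393611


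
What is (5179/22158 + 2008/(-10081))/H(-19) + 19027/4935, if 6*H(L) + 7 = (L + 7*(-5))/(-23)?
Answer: 8324283455618/2184295281665 ≈ 3.8110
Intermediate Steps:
H(L) = -21/23 - L/138 (H(L) = -7/6 + ((L + 7*(-5))/(-23))/6 = -7/6 + ((L - 35)*(-1/23))/6 = -7/6 + ((-35 + L)*(-1/23))/6 = -7/6 + (35/23 - L/23)/6 = -7/6 + (35/138 - L/138) = -21/23 - L/138)
(5179/22158 + 2008/(-10081))/H(-19) + 19027/4935 = (5179/22158 + 2008/(-10081))/(-21/23 - 1/138*(-19)) + 19027/4935 = (5179*(1/22158) + 2008*(-1/10081))/(-21/23 + 19/138) + 19027*(1/4935) = (5179/22158 - 2008/10081)/(-107/138) + 19027/4935 = (7716235/223374798)*(-138/107) + 19027/4935 = -177473405/3983517231 + 19027/4935 = 8324283455618/2184295281665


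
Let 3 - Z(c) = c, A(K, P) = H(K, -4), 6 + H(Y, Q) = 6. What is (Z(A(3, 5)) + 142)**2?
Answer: 21025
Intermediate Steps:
H(Y, Q) = 0 (H(Y, Q) = -6 + 6 = 0)
A(K, P) = 0
Z(c) = 3 - c
(Z(A(3, 5)) + 142)**2 = ((3 - 1*0) + 142)**2 = ((3 + 0) + 142)**2 = (3 + 142)**2 = 145**2 = 21025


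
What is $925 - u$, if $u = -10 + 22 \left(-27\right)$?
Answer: $1529$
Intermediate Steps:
$u = -604$ ($u = -10 - 594 = -604$)
$925 - u = 925 - -604 = 925 + 604 = 1529$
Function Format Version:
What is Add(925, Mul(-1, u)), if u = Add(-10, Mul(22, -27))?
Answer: 1529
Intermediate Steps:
u = -604 (u = Add(-10, -594) = -604)
Add(925, Mul(-1, u)) = Add(925, Mul(-1, -604)) = Add(925, 604) = 1529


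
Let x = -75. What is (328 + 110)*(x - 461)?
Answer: -234768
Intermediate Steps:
(328 + 110)*(x - 461) = (328 + 110)*(-75 - 461) = 438*(-536) = -234768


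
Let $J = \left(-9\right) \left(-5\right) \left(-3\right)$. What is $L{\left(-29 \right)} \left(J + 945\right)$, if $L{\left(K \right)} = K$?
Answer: $-23490$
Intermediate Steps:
$J = -135$ ($J = 45 \left(-3\right) = -135$)
$L{\left(-29 \right)} \left(J + 945\right) = - 29 \left(-135 + 945\right) = \left(-29\right) 810 = -23490$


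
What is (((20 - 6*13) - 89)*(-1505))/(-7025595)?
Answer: -14749/468373 ≈ -0.031490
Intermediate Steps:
(((20 - 6*13) - 89)*(-1505))/(-7025595) = (((20 - 78) - 89)*(-1505))*(-1/7025595) = ((-58 - 89)*(-1505))*(-1/7025595) = -147*(-1505)*(-1/7025595) = 221235*(-1/7025595) = -14749/468373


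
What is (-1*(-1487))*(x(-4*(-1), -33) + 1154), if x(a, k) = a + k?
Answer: 1672875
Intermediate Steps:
(-1*(-1487))*(x(-4*(-1), -33) + 1154) = (-1*(-1487))*((-4*(-1) - 33) + 1154) = 1487*((4 - 33) + 1154) = 1487*(-29 + 1154) = 1487*1125 = 1672875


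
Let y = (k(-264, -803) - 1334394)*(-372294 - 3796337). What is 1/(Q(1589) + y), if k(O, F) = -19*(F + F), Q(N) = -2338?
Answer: 1/5435394585942 ≈ 1.8398e-13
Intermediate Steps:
k(O, F) = -38*F
y = 5435394588280 (y = (-38*(-803) - 1334394)*(-372294 - 3796337) = (30514 - 1334394)*(-4168631) = -1303880*(-4168631) = 5435394588280)
1/(Q(1589) + y) = 1/(-2338 + 5435394588280) = 1/5435394585942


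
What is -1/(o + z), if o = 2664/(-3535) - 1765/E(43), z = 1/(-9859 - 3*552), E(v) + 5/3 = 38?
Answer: 126768635/6253709138 ≈ 0.020271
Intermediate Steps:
E(v) = 109/3 (E(v) = -5/3 + 38 = 109/3)
z = -1/11515 (z = 1/(-9859 - 1656) = 1/(-11515) = -1/11515 ≈ -8.6843e-5)
o = -19008201/385315 (o = 2664/(-3535) - 1765/109/3 = 2664*(-1/3535) - 1765*3/109 = -2664/3535 - 5295/109 = -19008201/385315 ≈ -49.332)
-1/(o + z) = -1/(-19008201/385315 - 1/11515) = -1/(-6253709138/126768635) = -1*(-126768635/6253709138) = 126768635/6253709138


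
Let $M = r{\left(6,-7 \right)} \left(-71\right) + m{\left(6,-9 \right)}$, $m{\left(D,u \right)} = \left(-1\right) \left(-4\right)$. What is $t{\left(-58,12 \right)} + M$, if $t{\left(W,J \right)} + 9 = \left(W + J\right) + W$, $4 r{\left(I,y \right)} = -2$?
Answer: $- \frac{147}{2} \approx -73.5$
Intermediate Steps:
$m{\left(D,u \right)} = 4$
$r{\left(I,y \right)} = - \frac{1}{2}$ ($r{\left(I,y \right)} = \frac{1}{4} \left(-2\right) = - \frac{1}{2}$)
$t{\left(W,J \right)} = -9 + J + 2 W$ ($t{\left(W,J \right)} = -9 + \left(\left(W + J\right) + W\right) = -9 + \left(\left(J + W\right) + W\right) = -9 + \left(J + 2 W\right) = -9 + J + 2 W$)
$M = \frac{79}{2}$ ($M = \left(- \frac{1}{2}\right) \left(-71\right) + 4 = \frac{71}{2} + 4 = \frac{79}{2} \approx 39.5$)
$t{\left(-58,12 \right)} + M = \left(-9 + 12 + 2 \left(-58\right)\right) + \frac{79}{2} = \left(-9 + 12 - 116\right) + \frac{79}{2} = -113 + \frac{79}{2} = - \frac{147}{2}$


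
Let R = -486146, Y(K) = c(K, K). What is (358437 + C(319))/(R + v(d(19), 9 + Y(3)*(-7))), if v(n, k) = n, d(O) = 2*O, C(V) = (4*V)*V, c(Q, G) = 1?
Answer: -765481/486108 ≈ -1.5747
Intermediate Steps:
Y(K) = 1
C(V) = 4*V²
(358437 + C(319))/(R + v(d(19), 9 + Y(3)*(-7))) = (358437 + 4*319²)/(-486146 + 2*19) = (358437 + 4*101761)/(-486146 + 38) = (358437 + 407044)/(-486108) = 765481*(-1/486108) = -765481/486108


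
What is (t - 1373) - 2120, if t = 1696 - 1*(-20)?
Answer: -1777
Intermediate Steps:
t = 1716 (t = 1696 + 20 = 1716)
(t - 1373) - 2120 = (1716 - 1373) - 2120 = 343 - 2120 = -1777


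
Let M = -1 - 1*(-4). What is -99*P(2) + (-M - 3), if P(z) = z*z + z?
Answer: -600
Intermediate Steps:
M = 3 (M = -1 + 4 = 3)
P(z) = z + z**2 (P(z) = z**2 + z = z + z**2)
-99*P(2) + (-M - 3) = -198*(1 + 2) + (-1*3 - 3) = -198*3 + (-3 - 3) = -99*6 - 6 = -594 - 6 = -600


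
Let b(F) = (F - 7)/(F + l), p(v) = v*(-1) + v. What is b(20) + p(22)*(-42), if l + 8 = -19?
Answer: -13/7 ≈ -1.8571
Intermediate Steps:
p(v) = 0 (p(v) = -v + v = 0)
l = -27 (l = -8 - 19 = -27)
b(F) = (-7 + F)/(-27 + F) (b(F) = (F - 7)/(F - 27) = (-7 + F)/(-27 + F))
b(20) + p(22)*(-42) = (-7 + 20)/(-27 + 20) + 0*(-42) = 13/(-7) + 0 = -⅐*13 + 0 = -13/7 + 0 = -13/7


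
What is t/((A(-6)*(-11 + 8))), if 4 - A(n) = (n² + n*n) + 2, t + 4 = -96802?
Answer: -48403/105 ≈ -460.98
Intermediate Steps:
t = -96806 (t = -4 - 96802 = -96806)
A(n) = 2 - 2*n² (A(n) = 4 - ((n² + n*n) + 2) = 4 - ((n² + n²) + 2) = 4 - (2*n² + 2) = 4 - (2 + 2*n²) = 4 + (-2 - 2*n²) = 2 - 2*n²)
t/((A(-6)*(-11 + 8))) = -96806*1/((-11 + 8)*(2 - 2*(-6)²)) = -96806*(-1/(3*(2 - 2*36))) = -96806*(-1/(3*(2 - 72))) = -96806/((-70*(-3))) = -96806/210 = -96806*1/210 = -48403/105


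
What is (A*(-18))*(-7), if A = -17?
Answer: -2142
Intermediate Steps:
(A*(-18))*(-7) = -17*(-18)*(-7) = 306*(-7) = -2142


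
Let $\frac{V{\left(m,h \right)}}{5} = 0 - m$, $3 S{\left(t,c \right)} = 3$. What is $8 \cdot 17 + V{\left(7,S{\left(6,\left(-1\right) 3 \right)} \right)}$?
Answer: $101$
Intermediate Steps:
$S{\left(t,c \right)} = 1$ ($S{\left(t,c \right)} = \frac{1}{3} \cdot 3 = 1$)
$V{\left(m,h \right)} = - 5 m$ ($V{\left(m,h \right)} = 5 \left(0 - m\right) = 5 \left(- m\right) = - 5 m$)
$8 \cdot 17 + V{\left(7,S{\left(6,\left(-1\right) 3 \right)} \right)} = 8 \cdot 17 - 35 = 136 - 35 = 101$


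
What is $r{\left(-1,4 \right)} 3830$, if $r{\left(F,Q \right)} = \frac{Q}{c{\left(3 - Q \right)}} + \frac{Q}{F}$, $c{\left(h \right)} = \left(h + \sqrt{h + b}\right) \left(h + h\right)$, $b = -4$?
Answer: $- \frac{42130}{3} + \frac{3830 i \sqrt{5}}{3} \approx -14043.0 + 2854.7 i$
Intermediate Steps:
$c{\left(h \right)} = 2 h \left(h + \sqrt{-4 + h}\right)$ ($c{\left(h \right)} = \left(h + \sqrt{h - 4}\right) \left(h + h\right) = \left(h + \sqrt{-4 + h}\right) 2 h = 2 h \left(h + \sqrt{-4 + h}\right)$)
$r{\left(F,Q \right)} = \frac{Q}{F} + \frac{Q}{2 \left(3 - Q\right) \left(3 + \sqrt{-1 - Q} - Q\right)}$ ($r{\left(F,Q \right)} = \frac{Q}{2 \left(3 - Q\right) \left(\left(3 - Q\right) + \sqrt{-4 - \left(-3 + Q\right)}\right)} + \frac{Q}{F} = \frac{Q}{2 \left(3 - Q\right) \left(\left(3 - Q\right) + \sqrt{-1 - Q}\right)} + \frac{Q}{F} = \frac{Q}{2 \left(3 - Q\right) \left(3 + \sqrt{-1 - Q} - Q\right)} + \frac{Q}{F} = \frac{Q}{F} + \frac{Q}{2 \left(3 - Q\right) \left(3 + \sqrt{-1 - Q} - Q\right)}$)
$r{\left(-1,4 \right)} 3830 = \left(\frac{4}{-1} - \frac{2}{\left(-3 + 4\right) \left(3 + \sqrt{-1 - 4} - 4\right)}\right) 3830 = \left(4 \left(-1\right) - \frac{2}{1 \left(3 + \sqrt{-1 - 4} - 4\right)}\right) 3830 = \left(-4 - 2 \cdot 1 \frac{1}{3 + \sqrt{-5} - 4}\right) 3830 = \left(-4 - 2 \cdot 1 \frac{1}{3 + i \sqrt{5} - 4}\right) 3830 = \left(-4 - 2 \cdot 1 \frac{1}{-1 + i \sqrt{5}}\right) 3830 = \left(-4 - \frac{2}{-1 + i \sqrt{5}}\right) 3830 = -15320 - \frac{7660}{-1 + i \sqrt{5}}$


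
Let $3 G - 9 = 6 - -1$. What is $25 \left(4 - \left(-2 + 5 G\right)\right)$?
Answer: $- \frac{1550}{3} \approx -516.67$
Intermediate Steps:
$G = \frac{16}{3}$ ($G = 3 + \frac{6 - -1}{3} = 3 + \frac{6 + 1}{3} = 3 + \frac{1}{3} \cdot 7 = 3 + \frac{7}{3} = \frac{16}{3} \approx 5.3333$)
$25 \left(4 - \left(-2 + 5 G\right)\right) = 25 \left(4 + \left(\left(\left(-1\right) 1 + 3\right) - \frac{80}{3}\right)\right) = 25 \left(4 + \left(\left(-1 + 3\right) - \frac{80}{3}\right)\right) = 25 \left(4 + \left(2 - \frac{80}{3}\right)\right) = 25 \left(4 - \frac{74}{3}\right) = 25 \left(- \frac{62}{3}\right) = - \frac{1550}{3}$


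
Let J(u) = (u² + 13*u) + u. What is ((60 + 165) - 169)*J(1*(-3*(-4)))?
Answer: 17472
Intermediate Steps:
J(u) = u² + 14*u
((60 + 165) - 169)*J(1*(-3*(-4))) = ((60 + 165) - 169)*((1*(-3*(-4)))*(14 + 1*(-3*(-4)))) = (225 - 169)*((1*12)*(14 + 1*12)) = 56*(12*(14 + 12)) = 56*(12*26) = 56*312 = 17472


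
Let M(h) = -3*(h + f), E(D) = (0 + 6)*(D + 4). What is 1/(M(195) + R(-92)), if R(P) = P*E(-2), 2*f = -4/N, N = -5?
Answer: -5/8451 ≈ -0.00059165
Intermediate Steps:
f = ⅖ (f = (-4/(-5))/2 = (-4*(-⅕))/2 = (½)*(⅘) = ⅖ ≈ 0.40000)
E(D) = 24 + 6*D (E(D) = 6*(4 + D) = 24 + 6*D)
M(h) = -6/5 - 3*h (M(h) = -3*(h + ⅖) = -3*(⅖ + h) = -6/5 - 3*h)
R(P) = 12*P (R(P) = P*(24 + 6*(-2)) = P*(24 - 12) = P*12 = 12*P)
1/(M(195) + R(-92)) = 1/((-6/5 - 3*195) + 12*(-92)) = 1/((-6/5 - 585) - 1104) = 1/(-2931/5 - 1104) = 1/(-8451/5) = -5/8451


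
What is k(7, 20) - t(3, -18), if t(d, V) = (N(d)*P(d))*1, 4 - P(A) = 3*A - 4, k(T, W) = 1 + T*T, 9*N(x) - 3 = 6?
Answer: 51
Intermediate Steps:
N(x) = 1 (N(x) = 1/3 + (1/9)*6 = 1/3 + 2/3 = 1)
k(T, W) = 1 + T**2
P(A) = 8 - 3*A (P(A) = 4 - (3*A - 4) = 4 - (-4 + 3*A) = 4 + (4 - 3*A) = 8 - 3*A)
t(d, V) = 8 - 3*d (t(d, V) = (1*(8 - 3*d))*1 = (8 - 3*d)*1 = 8 - 3*d)
k(7, 20) - t(3, -18) = (1 + 7**2) - (8 - 3*3) = (1 + 49) - (8 - 9) = 50 - 1*(-1) = 50 + 1 = 51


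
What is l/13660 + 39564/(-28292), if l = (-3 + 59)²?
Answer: -28232533/24154295 ≈ -1.1688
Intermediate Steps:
l = 3136 (l = 56² = 3136)
l/13660 + 39564/(-28292) = 3136/13660 + 39564/(-28292) = 3136*(1/13660) + 39564*(-1/28292) = 784/3415 - 9891/7073 = -28232533/24154295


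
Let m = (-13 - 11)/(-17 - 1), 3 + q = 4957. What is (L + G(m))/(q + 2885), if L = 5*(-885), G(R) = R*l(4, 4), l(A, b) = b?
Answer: -13259/23517 ≈ -0.56380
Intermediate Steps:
q = 4954 (q = -3 + 4957 = 4954)
m = 4/3 (m = -24/(-18) = -24*(-1/18) = 4/3 ≈ 1.3333)
G(R) = 4*R (G(R) = R*4 = 4*R)
L = -4425
(L + G(m))/(q + 2885) = (-4425 + 4*(4/3))/(4954 + 2885) = (-4425 + 16/3)/7839 = -13259/3*1/7839 = -13259/23517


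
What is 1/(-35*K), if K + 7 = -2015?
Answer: 1/70770 ≈ 1.4130e-5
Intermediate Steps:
K = -2022 (K = -7 - 2015 = -2022)
1/(-35*K) = 1/(-35*(-2022)) = 1/70770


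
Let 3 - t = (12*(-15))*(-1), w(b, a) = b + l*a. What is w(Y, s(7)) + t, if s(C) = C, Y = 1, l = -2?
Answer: -190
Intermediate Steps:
w(b, a) = b - 2*a
t = -177 (t = 3 - 12*(-15)*(-1) = 3 - (-180)*(-1) = 3 - 1*180 = 3 - 180 = -177)
w(Y, s(7)) + t = (1 - 2*7) - 177 = (1 - 14) - 177 = -13 - 177 = -190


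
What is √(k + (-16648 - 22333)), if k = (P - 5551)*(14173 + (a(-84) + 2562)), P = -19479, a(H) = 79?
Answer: I*√420893401 ≈ 20516.0*I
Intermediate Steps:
k = -420854420 (k = (-19479 - 5551)*(14173 + (79 + 2562)) = -25030*(14173 + 2641) = -25030*16814 = -420854420)
√(k + (-16648 - 22333)) = √(-420854420 + (-16648 - 22333)) = √(-420854420 - 38981) = √(-420893401) = I*√420893401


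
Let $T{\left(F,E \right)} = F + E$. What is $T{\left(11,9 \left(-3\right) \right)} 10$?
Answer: $-160$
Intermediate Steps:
$T{\left(F,E \right)} = E + F$
$T{\left(11,9 \left(-3\right) \right)} 10 = \left(9 \left(-3\right) + 11\right) 10 = \left(-27 + 11\right) 10 = \left(-16\right) 10 = -160$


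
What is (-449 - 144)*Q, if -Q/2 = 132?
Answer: 156552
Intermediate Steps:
Q = -264 (Q = -2*132 = -264)
(-449 - 144)*Q = (-449 - 144)*(-264) = -593*(-264) = 156552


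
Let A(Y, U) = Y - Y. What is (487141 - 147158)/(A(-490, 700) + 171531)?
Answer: 339983/171531 ≈ 1.9820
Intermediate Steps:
A(Y, U) = 0
(487141 - 147158)/(A(-490, 700) + 171531) = (487141 - 147158)/(0 + 171531) = 339983/171531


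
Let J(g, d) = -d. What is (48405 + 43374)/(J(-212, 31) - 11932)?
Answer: -91779/11963 ≈ -7.6719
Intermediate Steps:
(48405 + 43374)/(J(-212, 31) - 11932) = (48405 + 43374)/(-1*31 - 11932) = 91779/(-31 - 11932) = 91779/(-11963) = 91779*(-1/11963) = -91779/11963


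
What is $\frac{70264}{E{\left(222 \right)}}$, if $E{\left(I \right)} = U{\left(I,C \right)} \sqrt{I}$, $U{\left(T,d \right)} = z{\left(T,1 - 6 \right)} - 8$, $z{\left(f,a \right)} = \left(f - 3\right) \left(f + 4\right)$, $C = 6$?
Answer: $\frac{17566 \sqrt{222}}{2746473} \approx 0.095296$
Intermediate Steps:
$z{\left(f,a \right)} = \left(-3 + f\right) \left(4 + f\right)$
$U{\left(T,d \right)} = -20 + T + T^{2}$ ($U{\left(T,d \right)} = \left(-12 + T + T^{2}\right) - 8 = -20 + T + T^{2}$)
$E{\left(I \right)} = \sqrt{I} \left(-20 + I + I^{2}\right)$ ($E{\left(I \right)} = \left(-20 + I + I^{2}\right) \sqrt{I} = \sqrt{I} \left(-20 + I + I^{2}\right)$)
$\frac{70264}{E{\left(222 \right)}} = \frac{70264}{\sqrt{222} \left(-20 + 222 + 222^{2}\right)} = \frac{70264}{\sqrt{222} \left(-20 + 222 + 49284\right)} = \frac{70264}{\sqrt{222} \cdot 49486} = \frac{70264}{49486 \sqrt{222}} = 70264 \frac{\sqrt{222}}{10985892} = \frac{17566 \sqrt{222}}{2746473}$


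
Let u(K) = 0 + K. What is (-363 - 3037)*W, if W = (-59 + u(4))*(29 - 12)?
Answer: 3179000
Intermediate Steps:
u(K) = K
W = -935 (W = (-59 + 4)*(29 - 12) = -55*17 = -935)
(-363 - 3037)*W = (-363 - 3037)*(-935) = -3400*(-935) = 3179000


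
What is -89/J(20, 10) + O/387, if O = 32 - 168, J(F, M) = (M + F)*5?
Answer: -18281/19350 ≈ -0.94475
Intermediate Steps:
J(F, M) = 5*F + 5*M (J(F, M) = (F + M)*5 = 5*F + 5*M)
O = -136
-89/J(20, 10) + O/387 = -89/(5*20 + 5*10) - 136/387 = -89/(100 + 50) - 136*1/387 = -89/150 - 136/387 = -18281/19350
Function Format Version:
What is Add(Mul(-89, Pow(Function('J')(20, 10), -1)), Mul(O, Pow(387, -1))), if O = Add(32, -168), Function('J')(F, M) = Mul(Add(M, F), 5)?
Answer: Rational(-18281, 19350) ≈ -0.94475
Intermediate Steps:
Function('J')(F, M) = Add(Mul(5, F), Mul(5, M)) (Function('J')(F, M) = Mul(Add(F, M), 5) = Add(Mul(5, F), Mul(5, M)))
O = -136
Add(Mul(-89, Pow(Function('J')(20, 10), -1)), Mul(O, Pow(387, -1))) = Add(Mul(-89, Pow(Add(Mul(5, 20), Mul(5, 10)), -1)), Mul(-136, Pow(387, -1))) = Add(Mul(-89, Pow(Add(100, 50), -1)), Mul(-136, Rational(1, 387))) = Add(Mul(-89, Pow(150, -1)), Rational(-136, 387)) = Add(Mul(-89, Rational(1, 150)), Rational(-136, 387)) = Add(Rational(-89, 150), Rational(-136, 387)) = Rational(-18281, 19350)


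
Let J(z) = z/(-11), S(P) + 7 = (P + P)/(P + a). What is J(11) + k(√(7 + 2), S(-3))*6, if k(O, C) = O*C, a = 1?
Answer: -73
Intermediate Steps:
S(P) = -7 + 2*P/(1 + P) (S(P) = -7 + (P + P)/(P + 1) = -7 + (2*P)/(1 + P) = -7 + 2*P/(1 + P))
J(z) = -z/11 (J(z) = z*(-1/11) = -z/11)
k(O, C) = C*O
J(11) + k(√(7 + 2), S(-3))*6 = -1/11*11 + (((-7 - 5*(-3))/(1 - 3))*√(7 + 2))*6 = -1 + (((-7 + 15)/(-2))*√9)*6 = -1 + (-½*8*3)*6 = -1 - 4*3*6 = -1 - 12*6 = -1 - 72 = -73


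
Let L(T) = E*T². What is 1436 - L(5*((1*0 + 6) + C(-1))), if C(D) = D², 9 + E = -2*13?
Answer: 44311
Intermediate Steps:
E = -35 (E = -9 - 2*13 = -9 - 26 = -35)
L(T) = -35*T²
1436 - L(5*((1*0 + 6) + C(-1))) = 1436 - (-35)*(5*((1*0 + 6) + (-1)²))² = 1436 - (-35)*(5*((0 + 6) + 1))² = 1436 - (-35)*(5*(6 + 1))² = 1436 - (-35)*(5*7)² = 1436 - (-35)*35² = 1436 - (-35)*1225 = 1436 - 1*(-42875) = 1436 + 42875 = 44311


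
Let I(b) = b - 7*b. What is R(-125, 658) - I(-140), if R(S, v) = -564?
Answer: -1404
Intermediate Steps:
I(b) = -6*b
R(-125, 658) - I(-140) = -564 - (-6)*(-140) = -564 - 1*840 = -564 - 840 = -1404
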